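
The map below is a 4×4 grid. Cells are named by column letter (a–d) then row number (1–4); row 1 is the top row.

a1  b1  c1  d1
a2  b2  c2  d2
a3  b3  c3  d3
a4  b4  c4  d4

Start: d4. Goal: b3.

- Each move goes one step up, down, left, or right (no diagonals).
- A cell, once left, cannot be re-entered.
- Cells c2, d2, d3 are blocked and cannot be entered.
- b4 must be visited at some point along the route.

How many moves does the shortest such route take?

Any route passes through b4 somewhere between d4 and b3. Summing Manhattan distances along the two legs (d4 → b4 → b3) gives a lower bound of 2 + 1 = 3 moves.
A route of 3 moves achieves this: d4 → c4 → b4 → b3.
Since 3 matches the lower bound, it is optimal.

3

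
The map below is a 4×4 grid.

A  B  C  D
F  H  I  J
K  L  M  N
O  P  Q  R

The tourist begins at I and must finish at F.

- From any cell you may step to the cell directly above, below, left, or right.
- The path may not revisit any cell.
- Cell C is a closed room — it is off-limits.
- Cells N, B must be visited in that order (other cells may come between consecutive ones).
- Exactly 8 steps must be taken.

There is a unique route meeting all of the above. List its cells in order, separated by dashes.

I - J - N - M - L - H - B - A - F

The waypoints must appear in the order N, B, with no cell reused.
Route from I: right 1 to J, down 1 to N, left 2 to L, up 2 to B, left 1 to A, down 1 to F — 8 moves in all.
Check: order respected (N at step 2, B at step 6); 8 moves as required.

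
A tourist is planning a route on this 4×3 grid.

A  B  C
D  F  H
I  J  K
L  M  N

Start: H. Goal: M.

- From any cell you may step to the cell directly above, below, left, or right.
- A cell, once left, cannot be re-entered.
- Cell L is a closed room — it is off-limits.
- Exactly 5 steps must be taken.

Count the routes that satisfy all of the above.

Need simple routes of exactly 5 moves from H to M (Manhattan distance 3, so 1 moves are spent on a detour and 1 undoing it).
Enumerating: H C B F J M | H F J K N M | H F D I J M.
That gives 3 routes.

3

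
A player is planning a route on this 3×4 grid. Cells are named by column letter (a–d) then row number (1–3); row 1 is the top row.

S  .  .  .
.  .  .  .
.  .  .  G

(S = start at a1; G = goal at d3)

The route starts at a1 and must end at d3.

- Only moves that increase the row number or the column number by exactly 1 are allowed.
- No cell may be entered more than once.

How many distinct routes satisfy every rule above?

A right/down-only route from a1 to d3 makes exactly 2 down-moves and 3 right-moves in some order.
With no other constraints that would be C(5,2) = 10 routes.
That gives 10 routes.

10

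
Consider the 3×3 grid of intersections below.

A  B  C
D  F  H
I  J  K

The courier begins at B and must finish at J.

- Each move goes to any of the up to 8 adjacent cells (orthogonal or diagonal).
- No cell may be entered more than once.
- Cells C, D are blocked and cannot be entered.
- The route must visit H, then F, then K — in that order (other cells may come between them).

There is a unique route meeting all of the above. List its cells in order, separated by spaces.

The waypoints must appear in the order H, F, K, with no cell reused.
Route from B: down-right 1 to H, left 1 to F, down-right 1 to K, left 1 to J — 4 moves in all.
Check: order respected (H at step 1, F at step 2, K at step 3).

B H F K J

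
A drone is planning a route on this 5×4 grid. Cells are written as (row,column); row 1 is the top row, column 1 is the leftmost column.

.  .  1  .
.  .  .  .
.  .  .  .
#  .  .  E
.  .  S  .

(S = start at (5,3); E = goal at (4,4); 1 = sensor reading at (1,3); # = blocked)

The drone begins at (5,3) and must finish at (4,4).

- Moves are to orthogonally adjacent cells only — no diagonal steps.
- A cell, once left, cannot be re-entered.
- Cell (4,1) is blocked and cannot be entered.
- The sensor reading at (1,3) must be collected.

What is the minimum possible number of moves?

8

Any route passes through (1,3) somewhere between (5,3) and (4,4). Summing Manhattan distances along the two legs ((5,3) → (1,3) → (4,4)) gives a lower bound of 4 + 4 = 8 moves.
A route of 8 moves achieves this: (5,3) → (4,3) → (3,3) → (2,3) → (1,3) → (1,4) → (2,4) → (3,4) → (4,4).
Since 8 matches the lower bound, it is optimal.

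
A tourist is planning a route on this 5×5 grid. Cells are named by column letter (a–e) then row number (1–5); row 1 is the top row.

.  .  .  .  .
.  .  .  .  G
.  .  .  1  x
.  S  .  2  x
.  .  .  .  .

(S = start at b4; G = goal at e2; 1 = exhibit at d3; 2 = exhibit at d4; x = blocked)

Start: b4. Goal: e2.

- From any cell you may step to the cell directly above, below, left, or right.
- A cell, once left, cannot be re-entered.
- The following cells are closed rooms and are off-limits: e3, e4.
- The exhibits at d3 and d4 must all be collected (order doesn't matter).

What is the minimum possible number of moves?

Any route passes through d3 and d4 in some order between b4 and e2. Summing Manhattan distances along each leg and taking the cheapest ordering (b4 → d4 → d3 → e2) gives a lower bound of 2 + 1 + 2 = 5 moves.
A route of 5 moves achieves this: b4 → c4 → d4 → d3 → d2 → e2.
Since 5 matches the lower bound, it is optimal.

5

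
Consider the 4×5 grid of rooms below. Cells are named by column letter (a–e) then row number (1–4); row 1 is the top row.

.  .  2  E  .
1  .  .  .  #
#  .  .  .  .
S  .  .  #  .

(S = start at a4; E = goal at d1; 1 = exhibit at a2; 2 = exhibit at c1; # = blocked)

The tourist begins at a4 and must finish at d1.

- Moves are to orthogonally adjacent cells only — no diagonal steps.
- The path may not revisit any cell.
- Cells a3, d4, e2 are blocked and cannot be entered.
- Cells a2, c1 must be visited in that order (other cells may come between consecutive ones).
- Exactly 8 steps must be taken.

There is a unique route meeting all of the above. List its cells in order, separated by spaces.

The waypoints must appear in the order a2, c1, with no cell reused.
Route from a4: right to b4, 2× up (reaching b2), left to a2, up to a1, 3× right (reaching d1) — 8 moves in all.
Check: order respected (1 at step 4, 2 at step 7); 8 moves as required.

a4 b4 b3 b2 a2 a1 b1 c1 d1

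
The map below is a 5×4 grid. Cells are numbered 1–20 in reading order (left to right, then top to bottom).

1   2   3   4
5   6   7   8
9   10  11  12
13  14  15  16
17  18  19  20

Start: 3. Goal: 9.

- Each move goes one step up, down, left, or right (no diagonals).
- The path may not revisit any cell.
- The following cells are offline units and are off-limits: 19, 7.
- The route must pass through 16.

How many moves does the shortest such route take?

8

Any route passes through 16 somewhere between 3 and 9. Summing Manhattan distances along the two legs (3 → 16 → 9) gives a lower bound of 4 + 4 = 8 moves.
A route of 8 moves achieves this: 3 → 4 → 8 → 12 → 16 → 15 → 11 → 10 → 9.
Since 8 matches the lower bound, it is optimal.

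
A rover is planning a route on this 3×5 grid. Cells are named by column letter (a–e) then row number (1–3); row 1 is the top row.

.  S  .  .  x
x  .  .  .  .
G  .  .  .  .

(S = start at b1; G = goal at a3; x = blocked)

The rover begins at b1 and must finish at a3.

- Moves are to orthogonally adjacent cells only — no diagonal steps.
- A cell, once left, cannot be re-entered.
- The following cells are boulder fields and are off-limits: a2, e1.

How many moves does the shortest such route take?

The Manhattan distance from b1 to a3 is |1−3| + |2−1| = 3, so at least 3 moves are needed.
A route of 3 moves achieves this: b1 → b2 → b3 → a3.
Since 3 matches the lower bound, it is optimal.

3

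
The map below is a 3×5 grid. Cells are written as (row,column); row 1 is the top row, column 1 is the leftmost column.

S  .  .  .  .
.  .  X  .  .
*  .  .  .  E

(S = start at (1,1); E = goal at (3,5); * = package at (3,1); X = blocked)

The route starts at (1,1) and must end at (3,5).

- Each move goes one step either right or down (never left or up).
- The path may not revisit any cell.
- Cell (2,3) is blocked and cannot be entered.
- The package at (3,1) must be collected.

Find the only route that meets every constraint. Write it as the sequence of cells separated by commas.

Moves only go right or down, so the column and row indices never decrease.
Route from (1,1): 2× down (reaching (3,1)), 4× right (reaching (3,5)) — 6 moves in all.
Check: all required cells visited.

(1,1), (2,1), (3,1), (3,2), (3,3), (3,4), (3,5)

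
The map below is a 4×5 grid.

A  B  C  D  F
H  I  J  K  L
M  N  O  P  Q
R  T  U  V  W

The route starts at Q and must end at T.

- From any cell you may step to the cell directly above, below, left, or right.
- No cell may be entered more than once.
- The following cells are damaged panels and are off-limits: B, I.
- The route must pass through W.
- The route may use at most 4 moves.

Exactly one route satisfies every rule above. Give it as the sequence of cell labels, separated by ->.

Any route must reach W and still end at T within 4 moves, so the order of the required stops is forced.
Route from Q: down 1 to W, left 3 to T — 4 moves in all.
Check: all required cells visited; 4 ≤ 4 moves.

Q -> W -> V -> U -> T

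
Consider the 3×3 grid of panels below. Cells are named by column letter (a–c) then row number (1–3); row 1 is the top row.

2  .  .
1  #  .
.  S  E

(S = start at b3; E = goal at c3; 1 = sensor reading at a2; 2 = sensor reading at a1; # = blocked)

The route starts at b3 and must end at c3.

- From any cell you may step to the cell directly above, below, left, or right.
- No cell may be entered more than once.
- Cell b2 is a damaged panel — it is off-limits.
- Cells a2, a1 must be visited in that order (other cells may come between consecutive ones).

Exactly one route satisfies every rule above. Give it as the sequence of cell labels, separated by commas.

b3, a3, a2, a1, b1, c1, c2, c3

The waypoints must appear in the order a2, a1, with no cell reused.
Route from b3: left to a3, 2× up (reaching a1), 2× right (reaching c1), 2× down (reaching c3) — 7 moves in all.
Check: order respected (1 at step 2, 2 at step 3).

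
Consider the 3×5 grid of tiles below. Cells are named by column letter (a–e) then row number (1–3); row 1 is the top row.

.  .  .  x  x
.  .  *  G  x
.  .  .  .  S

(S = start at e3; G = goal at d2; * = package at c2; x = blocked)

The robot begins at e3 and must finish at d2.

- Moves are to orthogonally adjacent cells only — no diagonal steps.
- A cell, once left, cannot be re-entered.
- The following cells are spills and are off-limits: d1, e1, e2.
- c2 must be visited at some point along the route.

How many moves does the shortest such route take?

Any route passes through c2 somewhere between e3 and d2. Summing Manhattan distances along the two legs (e3 → c2 → d2) gives a lower bound of 3 + 1 = 4 moves.
A route of 4 moves achieves this: e3 → d3 → c3 → c2 → d2.
Since 4 matches the lower bound, it is optimal.

4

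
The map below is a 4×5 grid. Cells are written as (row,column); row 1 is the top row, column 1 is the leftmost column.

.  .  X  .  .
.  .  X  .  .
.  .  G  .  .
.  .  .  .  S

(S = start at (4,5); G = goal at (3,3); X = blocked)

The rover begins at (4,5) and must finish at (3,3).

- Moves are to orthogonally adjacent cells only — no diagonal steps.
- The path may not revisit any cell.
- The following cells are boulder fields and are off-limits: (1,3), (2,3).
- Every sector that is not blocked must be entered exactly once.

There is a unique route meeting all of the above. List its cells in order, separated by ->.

(4,5) -> (3,5) -> (2,5) -> (1,5) -> (1,4) -> (2,4) -> (3,4) -> (4,4) -> (4,3) -> (4,2) -> (4,1) -> (3,1) -> (2,1) -> (1,1) -> (1,2) -> (2,2) -> (3,2) -> (3,3)

Need to visit all 18 open cells exactly once, starting at (4,5) and ending at (3,3).
Cell (1,5) has only two open neighbours ((2,5) and (1,4)), so the path must pass straight through it: one of those is the cell it's entered from and the other is where it exits.
Route from (4,5): 3× up (reaching (1,5)), left to (1,4), 3× down (reaching (4,4)), 3× left (reaching (4,1)), 3× up (reaching (1,1)), right to (1,2), 2× down (reaching (3,2)), right to (3,3) — 17 moves in all.
Check: all 18 open cells covered.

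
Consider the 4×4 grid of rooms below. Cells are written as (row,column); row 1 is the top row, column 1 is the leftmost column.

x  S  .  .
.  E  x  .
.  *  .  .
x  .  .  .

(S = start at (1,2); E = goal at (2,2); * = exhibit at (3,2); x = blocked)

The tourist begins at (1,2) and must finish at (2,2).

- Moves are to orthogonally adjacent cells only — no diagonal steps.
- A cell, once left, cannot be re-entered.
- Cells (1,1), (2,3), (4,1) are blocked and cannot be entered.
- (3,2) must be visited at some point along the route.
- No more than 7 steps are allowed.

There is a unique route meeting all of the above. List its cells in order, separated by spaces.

The 7-move cap with required stops at (3,2) leaves no slack for detours.
Route from (1,2): right 2 to (1,4), down 2 to (3,4), left 2 to (3,2), up 1 to (2,2) — 7 moves in all.
Check: all required cells visited; 7 ≤ 7 moves.

(1,2) (1,3) (1,4) (2,4) (3,4) (3,3) (3,2) (2,2)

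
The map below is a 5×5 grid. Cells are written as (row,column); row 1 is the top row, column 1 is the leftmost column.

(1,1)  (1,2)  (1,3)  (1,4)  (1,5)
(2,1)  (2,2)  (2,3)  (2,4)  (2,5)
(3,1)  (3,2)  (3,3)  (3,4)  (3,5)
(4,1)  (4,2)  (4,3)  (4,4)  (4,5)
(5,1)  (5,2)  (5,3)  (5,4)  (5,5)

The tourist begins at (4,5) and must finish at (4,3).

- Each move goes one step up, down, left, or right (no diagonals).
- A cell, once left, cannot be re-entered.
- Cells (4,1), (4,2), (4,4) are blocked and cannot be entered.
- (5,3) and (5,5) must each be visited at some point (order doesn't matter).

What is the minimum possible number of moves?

Any route passes through (5,3) and (5,5) in some order between (4,5) and (4,3). Summing Manhattan distances along each leg and taking the cheapest ordering ((4,5) → (5,5) → (5,3) → (4,3)) gives a lower bound of 1 + 2 + 1 = 4 moves.
A route of 4 moves achieves this: (4,5) → (5,5) → (5,4) → (5,3) → (4,3).
Since 4 matches the lower bound, it is optimal.

4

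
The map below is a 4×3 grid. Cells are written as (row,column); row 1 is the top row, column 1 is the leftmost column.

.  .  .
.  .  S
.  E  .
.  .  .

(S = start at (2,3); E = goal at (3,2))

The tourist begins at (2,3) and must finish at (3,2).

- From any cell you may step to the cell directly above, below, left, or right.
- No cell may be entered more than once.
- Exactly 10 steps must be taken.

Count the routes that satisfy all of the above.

Need simple routes of exactly 10 moves from (2,3) to (3,2) (Manhattan distance 2, so 4 moves are spent on a detour and 4 undoing it).
Enumerating: (2,3) (1,3) (1,2) (2,2) (2,1) (3,1) (4,1) (4,2) (4,3) (3,3) (3,2) | (2,3) (1,3) (1,2) (1,1) (2,1) (3,1) (4,1) (4,2) (4,3) (3,3) (3,2) | (2,3) (3,3) (4,3) (4,2) (4,1) (3,1) (2,1) (1,1) (1,2) (2,2) (3,2) | (2,3) (2,2) (1,2) (1,1) (2,1) (3,1) (4,1) (4,2) (4,3) (3,3) (3,2).
That gives 4 routes.

4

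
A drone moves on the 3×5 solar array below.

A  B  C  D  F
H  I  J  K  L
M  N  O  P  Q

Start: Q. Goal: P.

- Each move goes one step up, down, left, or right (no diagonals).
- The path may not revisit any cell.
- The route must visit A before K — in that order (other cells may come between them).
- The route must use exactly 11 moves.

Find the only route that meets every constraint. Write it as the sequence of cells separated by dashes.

The waypoints must appear in the order A, K, with no cell reused.
Route from Q: 2× up (reaching F), 4× left (reaching A), down to H, 3× right (reaching K), down to P — 11 moves in all.
Check: order respected (A at step 6, K at step 10); 11 moves as required.

Q - L - F - D - C - B - A - H - I - J - K - P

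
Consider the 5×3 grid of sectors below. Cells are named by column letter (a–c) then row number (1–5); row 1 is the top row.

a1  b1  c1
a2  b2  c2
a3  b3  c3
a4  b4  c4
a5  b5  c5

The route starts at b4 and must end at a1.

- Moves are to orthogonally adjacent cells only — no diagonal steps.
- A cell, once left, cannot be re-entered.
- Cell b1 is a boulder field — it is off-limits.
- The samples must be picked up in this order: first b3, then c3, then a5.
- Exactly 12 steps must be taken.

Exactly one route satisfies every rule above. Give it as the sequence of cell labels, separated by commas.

b4, b3, b2, c2, c3, c4, c5, b5, a5, a4, a3, a2, a1

The waypoints must appear in the order b3, c3, a5, with no cell reused.
Route from b4: 2× up (reaching b2), right to c2, 3× down (reaching c5), 2× left (reaching a5), 4× up (reaching a1) — 12 moves in all.
Check: order respected (b3 at step 1, c3 at step 4, a5 at step 8); 12 moves as required.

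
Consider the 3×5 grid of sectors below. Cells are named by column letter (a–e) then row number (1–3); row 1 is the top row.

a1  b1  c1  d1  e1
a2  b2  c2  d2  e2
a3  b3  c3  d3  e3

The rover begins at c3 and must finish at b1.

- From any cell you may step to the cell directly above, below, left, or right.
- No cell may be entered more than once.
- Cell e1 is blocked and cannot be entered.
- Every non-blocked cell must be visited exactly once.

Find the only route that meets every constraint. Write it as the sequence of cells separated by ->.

Need to visit all 14 open cells exactly once, starting at c3 and ending at b1.
Cell e3 has only two open neighbours (e2 and d3), so the path must pass straight through it: one of those is the cell it's entered from and the other is where it exits.
Route from c3: 2× right (reaching e3), up to e2, left to d2, up to d1, left to c1, down to c2, left to b2, down to b3, left to a3, 2× up (reaching a1), right to b1 — 13 moves in all.
Check: all 14 open cells covered.

c3 -> d3 -> e3 -> e2 -> d2 -> d1 -> c1 -> c2 -> b2 -> b3 -> a3 -> a2 -> a1 -> b1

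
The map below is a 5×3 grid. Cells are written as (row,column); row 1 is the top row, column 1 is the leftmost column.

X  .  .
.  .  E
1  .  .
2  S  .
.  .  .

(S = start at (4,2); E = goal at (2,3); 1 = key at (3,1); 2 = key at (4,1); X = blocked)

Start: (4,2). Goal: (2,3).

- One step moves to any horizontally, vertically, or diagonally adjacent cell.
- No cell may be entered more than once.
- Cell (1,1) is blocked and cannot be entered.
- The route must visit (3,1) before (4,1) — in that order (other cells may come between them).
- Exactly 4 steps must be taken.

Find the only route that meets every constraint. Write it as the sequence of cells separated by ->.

(4,2) -> (3,1) -> (4,1) -> (3,2) -> (2,3)

The waypoints must appear in the order (3,1), (4,1), with no cell reused.
Route from (4,2): up-left to (3,1), down to (4,1), 2× up-right (reaching (2,3)) — 4 moves in all.
Check: order respected (1 at step 1, 2 at step 2); 4 moves as required.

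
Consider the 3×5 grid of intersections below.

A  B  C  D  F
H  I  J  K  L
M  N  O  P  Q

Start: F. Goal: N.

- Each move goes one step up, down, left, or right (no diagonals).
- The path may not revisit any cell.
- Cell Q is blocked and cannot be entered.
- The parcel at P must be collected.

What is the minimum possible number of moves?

5

Any route passes through P somewhere between F and N. Summing Manhattan distances along the two legs (F → P → N) gives a lower bound of 3 + 2 = 5 moves.
A route of 5 moves achieves this: F → L → K → P → O → N.
Since 5 matches the lower bound, it is optimal.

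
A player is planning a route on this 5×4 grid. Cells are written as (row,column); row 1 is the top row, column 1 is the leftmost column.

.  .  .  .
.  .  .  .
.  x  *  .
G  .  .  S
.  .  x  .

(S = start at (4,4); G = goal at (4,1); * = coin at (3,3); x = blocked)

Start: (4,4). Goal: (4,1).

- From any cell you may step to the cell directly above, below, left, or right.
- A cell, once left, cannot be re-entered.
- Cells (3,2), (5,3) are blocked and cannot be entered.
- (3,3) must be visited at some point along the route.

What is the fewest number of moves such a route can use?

5

Any route passes through (3,3) somewhere between (4,4) and (4,1). Summing Manhattan distances along the two legs ((4,4) → (3,3) → (4,1)) gives a lower bound of 2 + 3 = 5 moves.
A route of 5 moves achieves this: (4,4) → (3,4) → (3,3) → (4,3) → (4,2) → (4,1).
Since 5 matches the lower bound, it is optimal.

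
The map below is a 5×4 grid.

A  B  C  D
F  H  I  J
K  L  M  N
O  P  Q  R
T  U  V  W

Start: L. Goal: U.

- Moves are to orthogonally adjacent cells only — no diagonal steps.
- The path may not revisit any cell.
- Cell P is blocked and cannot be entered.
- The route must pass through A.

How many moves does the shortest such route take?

Any route passes through A somewhere between L and U. Summing Manhattan distances along the two legs (L → A → U) gives a lower bound of 3 + 5 = 8 moves.
A route of 8 moves achieves this: L → H → B → A → F → K → O → T → U.
Since 8 matches the lower bound, it is optimal.

8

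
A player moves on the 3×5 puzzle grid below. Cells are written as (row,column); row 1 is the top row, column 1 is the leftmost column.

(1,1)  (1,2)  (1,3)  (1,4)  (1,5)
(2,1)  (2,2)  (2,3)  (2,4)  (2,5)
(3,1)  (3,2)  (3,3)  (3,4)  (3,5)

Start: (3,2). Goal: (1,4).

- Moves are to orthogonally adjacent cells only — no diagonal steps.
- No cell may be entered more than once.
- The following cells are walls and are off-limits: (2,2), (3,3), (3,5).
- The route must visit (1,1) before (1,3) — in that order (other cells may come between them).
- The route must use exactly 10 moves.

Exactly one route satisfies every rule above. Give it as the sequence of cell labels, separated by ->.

(3,2) -> (3,1) -> (2,1) -> (1,1) -> (1,2) -> (1,3) -> (2,3) -> (2,4) -> (2,5) -> (1,5) -> (1,4)

The waypoints must appear in the order (1,1), (1,3), with no cell reused.
Route from (3,2): left 1 to (3,1), up 2 to (1,1), right 2 to (1,3), down 1 to (2,3), right 2 to (2,5), up 1 to (1,5), left 1 to (1,4) — 10 moves in all.
Check: order respected ((1,1) at step 3, (1,3) at step 5); 10 moves as required.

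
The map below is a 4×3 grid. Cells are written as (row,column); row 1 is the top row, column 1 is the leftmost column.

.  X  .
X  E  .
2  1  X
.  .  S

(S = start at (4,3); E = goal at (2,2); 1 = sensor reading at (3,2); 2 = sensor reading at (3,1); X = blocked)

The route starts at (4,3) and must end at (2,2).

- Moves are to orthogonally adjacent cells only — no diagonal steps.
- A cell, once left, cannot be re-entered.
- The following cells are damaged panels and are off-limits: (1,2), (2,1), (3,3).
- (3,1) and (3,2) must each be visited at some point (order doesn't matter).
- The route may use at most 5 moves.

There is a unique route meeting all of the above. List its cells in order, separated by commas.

(4,3), (4,2), (4,1), (3,1), (3,2), (2,2)

The budget equals the shortest possible length, so every move has to be on a shortest route through the required cells.
Route from (4,3): left 2 to (4,1), up 1 to (3,1), right 1 to (3,2), up 1 to (2,2) — 5 moves in all.
Check: all required cells visited; 5 ≤ 5 moves.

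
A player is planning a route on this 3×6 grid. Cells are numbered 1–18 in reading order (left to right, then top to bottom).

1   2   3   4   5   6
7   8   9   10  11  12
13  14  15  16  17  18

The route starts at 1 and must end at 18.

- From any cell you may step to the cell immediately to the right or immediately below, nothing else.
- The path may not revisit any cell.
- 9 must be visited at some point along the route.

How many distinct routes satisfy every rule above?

12

A right/down-only route from 1 to 18 makes exactly 2 down-moves and 5 right-moves in some order.
With no other constraints that would be C(7,2) = 21 routes.
Split at 9 and multiply the segment counts: 1→9: 3; 9→18: 4; product = 12.
That gives 12 routes.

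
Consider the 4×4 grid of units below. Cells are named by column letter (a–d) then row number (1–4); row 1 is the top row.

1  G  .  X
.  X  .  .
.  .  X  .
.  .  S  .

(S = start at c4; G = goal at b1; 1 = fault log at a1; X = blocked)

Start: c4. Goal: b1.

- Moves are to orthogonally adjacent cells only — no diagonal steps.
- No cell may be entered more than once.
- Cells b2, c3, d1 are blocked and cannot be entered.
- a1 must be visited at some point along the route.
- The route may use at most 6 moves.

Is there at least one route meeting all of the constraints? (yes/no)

yes

One route that works: c4 → b4 → b3 → a3 → a2 → a1 → b1.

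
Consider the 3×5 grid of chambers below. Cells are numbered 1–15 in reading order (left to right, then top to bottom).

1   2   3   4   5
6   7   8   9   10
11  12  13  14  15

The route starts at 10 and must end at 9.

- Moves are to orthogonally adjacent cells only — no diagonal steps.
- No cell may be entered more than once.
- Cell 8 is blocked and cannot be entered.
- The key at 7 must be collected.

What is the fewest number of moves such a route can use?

Any route passes through 7 somewhere between 10 and 9. Summing Manhattan distances along the two legs (10 → 7 → 9) gives a lower bound of 3 + 2 = 5 moves.
That bound ignores the blocked cells. Measuring each leg by the fewest moves that actually steer around them (10→7: 5; 7→9: 4) raises the lower bound to 9.
A route of 9 moves exists: 10 → 5 → 4 → 3 → 2 → 7 → 12 → 13 → 14 → 9.
Since 9 matches that lower bound, it is optimal.

9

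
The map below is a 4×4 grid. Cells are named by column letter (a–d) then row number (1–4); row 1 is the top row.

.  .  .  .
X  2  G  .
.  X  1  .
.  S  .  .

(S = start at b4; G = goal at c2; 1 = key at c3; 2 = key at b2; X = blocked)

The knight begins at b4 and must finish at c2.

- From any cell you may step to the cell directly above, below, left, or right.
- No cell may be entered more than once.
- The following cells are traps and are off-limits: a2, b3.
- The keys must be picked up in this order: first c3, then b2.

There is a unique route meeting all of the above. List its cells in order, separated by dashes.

The waypoints must appear in the order c3, b2, with no cell reused.
Route from b4: right 1 to c4, up 1 to c3, right 1 to d3, up 2 to d1, left 2 to b1, down 1 to b2, right 1 to c2 — 9 moves in all.
Check: order respected (1 at step 2, 2 at step 8).

b4 - c4 - c3 - d3 - d2 - d1 - c1 - b1 - b2 - c2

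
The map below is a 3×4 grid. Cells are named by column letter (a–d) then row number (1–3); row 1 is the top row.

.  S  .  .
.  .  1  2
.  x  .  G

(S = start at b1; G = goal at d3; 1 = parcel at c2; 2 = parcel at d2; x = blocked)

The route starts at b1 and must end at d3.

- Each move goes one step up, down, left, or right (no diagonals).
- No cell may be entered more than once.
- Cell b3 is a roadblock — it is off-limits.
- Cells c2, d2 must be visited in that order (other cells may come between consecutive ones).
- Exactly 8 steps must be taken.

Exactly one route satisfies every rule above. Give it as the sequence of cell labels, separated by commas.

The waypoints must appear in the order c2, d2, with no cell reused.
Route from b1: left to a1, down to a2, 2× right (reaching c2), up to c1, right to d1, 2× down (reaching d3) — 8 moves in all.
Check: order respected (1 at step 4, 2 at step 7); 8 moves as required.

b1, a1, a2, b2, c2, c1, d1, d2, d3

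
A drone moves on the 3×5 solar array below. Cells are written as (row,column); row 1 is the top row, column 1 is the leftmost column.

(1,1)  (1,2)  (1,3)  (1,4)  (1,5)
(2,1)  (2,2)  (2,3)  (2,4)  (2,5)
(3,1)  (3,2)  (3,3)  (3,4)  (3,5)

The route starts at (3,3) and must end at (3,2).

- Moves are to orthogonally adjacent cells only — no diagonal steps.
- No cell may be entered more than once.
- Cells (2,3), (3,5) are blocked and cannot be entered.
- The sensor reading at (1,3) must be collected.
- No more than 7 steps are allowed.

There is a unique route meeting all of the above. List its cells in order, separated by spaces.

Any route must reach (1,3) and still end at (3,2) within 7 moves, so the order of the required stops is forced.
Route from (3,3): right to (3,4), 2× up (reaching (1,4)), 2× left (reaching (1,2)), 2× down (reaching (3,2)) — 7 moves in all.
Check: all required cells visited; 7 ≤ 7 moves.

(3,3) (3,4) (2,4) (1,4) (1,3) (1,2) (2,2) (3,2)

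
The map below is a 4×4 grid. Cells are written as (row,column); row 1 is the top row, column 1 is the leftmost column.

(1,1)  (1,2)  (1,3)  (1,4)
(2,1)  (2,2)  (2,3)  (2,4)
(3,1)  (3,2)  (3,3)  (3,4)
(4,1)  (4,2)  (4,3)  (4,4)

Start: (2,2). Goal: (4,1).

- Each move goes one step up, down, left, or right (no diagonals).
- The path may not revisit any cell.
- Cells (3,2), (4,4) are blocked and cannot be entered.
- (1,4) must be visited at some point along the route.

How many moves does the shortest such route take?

Any route passes through (1,4) somewhere between (2,2) and (4,1). Summing Manhattan distances along the two legs ((2,2) → (1,4) → (4,1)) gives a lower bound of 3 + 6 = 9 moves.
A route of 9 moves achieves this: (2,2) → (1,2) → (1,3) → (1,4) → (2,4) → (3,4) → (3,3) → (4,3) → (4,2) → (4,1).
Since 9 matches the lower bound, it is optimal.

9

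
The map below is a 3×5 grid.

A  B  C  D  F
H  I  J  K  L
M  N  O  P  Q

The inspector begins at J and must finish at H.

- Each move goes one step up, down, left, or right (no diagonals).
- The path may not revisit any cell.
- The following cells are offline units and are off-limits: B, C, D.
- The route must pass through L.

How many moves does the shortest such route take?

Any route passes through L somewhere between J and H. Summing Manhattan distances along the two legs (J → L → H) gives a lower bound of 2 + 4 = 6 moves.
The shortest route satisfying every rule uses 8 moves: J → K → L → Q → P → O → N → I → H.
The no-revisit rule (legs can't share cells) pushes the minimum above the 6-move bound; an exhaustive check rules out every length from 6 to 7, leaving 8 as the minimum.

8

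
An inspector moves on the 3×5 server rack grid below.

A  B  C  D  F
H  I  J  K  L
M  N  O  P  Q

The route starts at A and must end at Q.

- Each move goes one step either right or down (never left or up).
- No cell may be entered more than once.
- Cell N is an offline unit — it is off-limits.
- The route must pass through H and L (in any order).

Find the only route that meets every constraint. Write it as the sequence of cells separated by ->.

Moves only go right or down, so the column and row indices never decrease.
Route from A: down 1 to H, right 4 to L, down 1 to Q — 6 moves in all.
Check: all required cells visited.

A -> H -> I -> J -> K -> L -> Q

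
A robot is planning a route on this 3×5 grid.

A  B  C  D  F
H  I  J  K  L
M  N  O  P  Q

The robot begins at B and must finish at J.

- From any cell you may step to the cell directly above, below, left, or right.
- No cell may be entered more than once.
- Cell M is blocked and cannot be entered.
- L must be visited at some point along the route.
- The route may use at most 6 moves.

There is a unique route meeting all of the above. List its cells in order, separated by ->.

B -> C -> D -> F -> L -> K -> J

Any route must reach L and still end at J within 6 moves, so the order of the required stops is forced.
Route from B: 3× right (reaching F), down to L, 2× left (reaching J) — 6 moves in all.
Check: all required cells visited; 6 ≤ 6 moves.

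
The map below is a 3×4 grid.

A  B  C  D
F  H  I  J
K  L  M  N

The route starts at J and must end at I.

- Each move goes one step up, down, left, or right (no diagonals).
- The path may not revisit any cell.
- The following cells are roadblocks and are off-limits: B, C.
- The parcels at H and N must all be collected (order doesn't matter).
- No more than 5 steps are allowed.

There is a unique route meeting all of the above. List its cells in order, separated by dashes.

J - N - M - L - H - I

Any route must reach H and N and still end at I within 5 moves, so the order of the required stops is forced.
Route from J: down 1 to N, left 2 to L, up 1 to H, right 1 to I — 5 moves in all.
Check: all required cells visited; 5 ≤ 5 moves.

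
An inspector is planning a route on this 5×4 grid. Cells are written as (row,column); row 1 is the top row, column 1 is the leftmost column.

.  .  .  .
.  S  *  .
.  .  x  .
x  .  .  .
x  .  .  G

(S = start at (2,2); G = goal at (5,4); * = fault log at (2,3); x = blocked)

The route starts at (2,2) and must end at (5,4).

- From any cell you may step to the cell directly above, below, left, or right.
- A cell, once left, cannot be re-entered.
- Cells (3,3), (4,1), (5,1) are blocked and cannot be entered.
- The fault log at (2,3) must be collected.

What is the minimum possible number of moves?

5

Any route passes through (2,3) somewhere between (2,2) and (5,4). Summing Manhattan distances along the two legs ((2,2) → (2,3) → (5,4)) gives a lower bound of 1 + 4 = 5 moves.
A route of 5 moves achieves this: (2,2) → (2,3) → (2,4) → (3,4) → (4,4) → (5,4).
Since 5 matches the lower bound, it is optimal.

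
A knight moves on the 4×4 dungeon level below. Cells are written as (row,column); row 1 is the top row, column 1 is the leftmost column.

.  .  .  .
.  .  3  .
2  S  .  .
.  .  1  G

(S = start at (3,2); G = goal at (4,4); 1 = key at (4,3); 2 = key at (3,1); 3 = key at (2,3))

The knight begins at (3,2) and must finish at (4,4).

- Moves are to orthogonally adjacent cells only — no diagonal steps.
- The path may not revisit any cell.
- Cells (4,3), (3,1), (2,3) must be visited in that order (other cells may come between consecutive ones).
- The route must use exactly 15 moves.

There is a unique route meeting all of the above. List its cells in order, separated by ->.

The waypoints must appear in the order (4,3), (3,1), (2,3), with no cell reused.
Route from (3,2): right to (3,3), down to (4,3), 2× left (reaching (4,1)), 3× up (reaching (1,1)), right to (1,2), down to (2,2), right to (2,3), up to (1,3), right to (1,4), 3× down (reaching (4,4)) — 15 moves in all.
Check: order respected (1 at step 2, 2 at step 5, 3 at step 10); 15 moves as required.

(3,2) -> (3,3) -> (4,3) -> (4,2) -> (4,1) -> (3,1) -> (2,1) -> (1,1) -> (1,2) -> (2,2) -> (2,3) -> (1,3) -> (1,4) -> (2,4) -> (3,4) -> (4,4)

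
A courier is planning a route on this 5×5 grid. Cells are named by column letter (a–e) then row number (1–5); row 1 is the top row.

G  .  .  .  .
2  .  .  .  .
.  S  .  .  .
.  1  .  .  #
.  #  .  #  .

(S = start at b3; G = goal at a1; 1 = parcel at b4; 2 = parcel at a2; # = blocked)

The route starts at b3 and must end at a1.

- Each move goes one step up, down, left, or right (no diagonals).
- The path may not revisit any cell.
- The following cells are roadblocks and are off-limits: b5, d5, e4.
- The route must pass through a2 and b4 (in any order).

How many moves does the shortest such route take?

Any route passes through a2 and b4 in some order between b3 and a1. Summing Manhattan distances along each leg and taking the cheapest ordering (b3 → b4 → a2 → a1) gives a lower bound of 1 + 3 + 1 = 5 moves.
A route of 5 moves achieves this: b3 → b4 → a4 → a3 → a2 → a1.
Since 5 matches the lower bound, it is optimal.

5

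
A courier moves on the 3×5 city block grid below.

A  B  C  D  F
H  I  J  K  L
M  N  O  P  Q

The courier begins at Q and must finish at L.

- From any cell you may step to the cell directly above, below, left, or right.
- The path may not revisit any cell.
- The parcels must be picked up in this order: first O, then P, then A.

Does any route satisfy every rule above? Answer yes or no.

no

Ignoring the required order, 18 revisit-free routes from Q to L pass through all of O, P, and A; the waypoint orders that occur are P → O → A (18) — never O → P → A.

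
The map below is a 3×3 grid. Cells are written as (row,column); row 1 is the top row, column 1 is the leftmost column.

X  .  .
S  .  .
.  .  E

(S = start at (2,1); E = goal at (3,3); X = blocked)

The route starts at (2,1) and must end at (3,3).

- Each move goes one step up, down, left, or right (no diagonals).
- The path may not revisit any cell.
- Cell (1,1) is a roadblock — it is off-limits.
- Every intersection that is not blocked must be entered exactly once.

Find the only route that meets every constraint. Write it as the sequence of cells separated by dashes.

Need to visit all 8 open cells exactly once, starting at (2,1) and ending at (3,3).
Route from (2,1): down 1 to (3,1), right 1 to (3,2), up 2 to (1,2), right 1 to (1,3), down 2 to (3,3) — 7 moves in all.
Check: all 8 open cells covered.

(2,1) - (3,1) - (3,2) - (2,2) - (1,2) - (1,3) - (2,3) - (3,3)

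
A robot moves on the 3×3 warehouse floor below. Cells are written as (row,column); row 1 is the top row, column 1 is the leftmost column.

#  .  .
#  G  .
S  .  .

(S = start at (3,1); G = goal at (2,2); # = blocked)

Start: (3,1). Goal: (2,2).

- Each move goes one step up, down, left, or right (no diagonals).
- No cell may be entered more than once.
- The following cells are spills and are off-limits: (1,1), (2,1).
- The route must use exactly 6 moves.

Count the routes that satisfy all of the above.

1

Need simple routes of exactly 6 moves from (3,1) to (2,2) (Manhattan distance 2, so 2 moves are spent on a detour and 2 undoing it).
Enumerating: (3,1) (3,2) (3,3) (2,3) (1,3) (1,2) (2,2).
That gives 1 route.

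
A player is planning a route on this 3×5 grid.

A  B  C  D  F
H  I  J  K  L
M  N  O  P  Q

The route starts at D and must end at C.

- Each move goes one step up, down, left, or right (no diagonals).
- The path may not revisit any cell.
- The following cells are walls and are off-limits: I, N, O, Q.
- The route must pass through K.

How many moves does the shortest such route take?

3

Any route passes through K somewhere between D and C. Summing Manhattan distances along the two legs (D → K → C) gives a lower bound of 1 + 2 = 3 moves.
A route of 3 moves achieves this: D → K → J → C.
Since 3 matches the lower bound, it is optimal.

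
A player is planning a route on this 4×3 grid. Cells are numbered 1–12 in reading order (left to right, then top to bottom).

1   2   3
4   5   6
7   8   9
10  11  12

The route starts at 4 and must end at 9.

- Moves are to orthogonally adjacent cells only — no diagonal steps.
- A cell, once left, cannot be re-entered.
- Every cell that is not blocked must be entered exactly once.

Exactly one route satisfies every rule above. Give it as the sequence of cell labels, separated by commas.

Need to visit all 12 open cells exactly once, starting at 4 and ending at 9.
Cell 3 has only two open neighbours (6 and 2), so the path must pass straight through it: one of those is the cell it's entered from and the other is where it exits.
Route from 4: up to 1, 2× right (reaching 3), down to 6, left to 5, down to 8, left to 7, down to 10, 2× right (reaching 12), up to 9 — 11 moves in all.
Check: all 12 open cells covered.

4, 1, 2, 3, 6, 5, 8, 7, 10, 11, 12, 9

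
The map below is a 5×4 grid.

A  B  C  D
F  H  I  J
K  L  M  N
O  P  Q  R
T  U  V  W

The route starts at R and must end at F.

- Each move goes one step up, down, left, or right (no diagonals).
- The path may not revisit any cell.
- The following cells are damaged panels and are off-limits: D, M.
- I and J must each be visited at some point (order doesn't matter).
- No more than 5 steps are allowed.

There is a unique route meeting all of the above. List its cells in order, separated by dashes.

R - N - J - I - H - F

The 5-move cap with required stops at I, J leaves no slack for detours.
Route from R: 2× up (reaching J), 3× left (reaching F) — 5 moves in all.
Check: all required cells visited; 5 ≤ 5 moves.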